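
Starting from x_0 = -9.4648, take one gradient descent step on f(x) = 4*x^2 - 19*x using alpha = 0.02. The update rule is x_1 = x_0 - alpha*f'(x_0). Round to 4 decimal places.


We compute the gradient at x_0 and apply the update.
f'(x) = 8*x - 19
f'(-9.4648) = 8*-9.4648 - 19 = -94.7184
x_1 = -9.4648 - 0.02*-94.7184 = -7.5704


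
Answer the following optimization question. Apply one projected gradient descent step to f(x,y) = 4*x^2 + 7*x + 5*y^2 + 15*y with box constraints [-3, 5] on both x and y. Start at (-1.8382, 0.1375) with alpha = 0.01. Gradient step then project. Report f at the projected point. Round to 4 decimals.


Step 1: Compute gradient at (-1.8382, 0.1375).
grad_x = 2*4*-1.8382 + 7 = -7.7056
grad_y = 2*5*0.1375 + 15 = 16.375
Step 2: Gradient step.
x_raw = -1.8382 - 0.01*-7.7056 = -1.7611
y_raw = 0.1375 - 0.01*16.375 = -0.0263
Step 3: Project onto [-3, 5].
x_proj = clip(-1.7611) = -1.7611
y_proj = clip(-0.0263) = -0.0263
Step 4: Evaluate f.
f(-1.7611, -0.0263) = -0.3118


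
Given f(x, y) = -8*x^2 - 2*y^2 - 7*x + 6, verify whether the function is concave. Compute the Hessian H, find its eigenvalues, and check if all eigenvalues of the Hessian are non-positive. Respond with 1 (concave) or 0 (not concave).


The Hessian of f(x,y) = -8*x^2 - 2*y^2 - 7*x + 6 is:
H = [[-16, 0], [0, -4]]
Trace = -16 - 4 = -20
Determinant = -16*-4 - (0)^2 = 64
Discriminant = (-20)^2 - 4*64 = 144.0
Eigenvalues: lambda_1 = -16.0, lambda_2 = -4.0
The function is concave.

1


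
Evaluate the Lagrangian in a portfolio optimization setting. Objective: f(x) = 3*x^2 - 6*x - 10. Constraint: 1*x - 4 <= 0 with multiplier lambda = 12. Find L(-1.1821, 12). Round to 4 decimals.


Step 1: Evaluate f(x).
f(-1.1821) = 3*(-1.1821)^2 - 6*(-1.1821) - 10 = 1.2847
Step 2: Evaluate g(x).
g(-1.1821) = 1*-1.1821 - 4 = -5.1821
Step 3: Compute Lagrangian.
L = 1.2847 + 12*-5.1821 = -60.9005


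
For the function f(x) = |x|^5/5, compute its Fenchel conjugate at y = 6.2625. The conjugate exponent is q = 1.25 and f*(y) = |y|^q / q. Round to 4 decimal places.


The conjugate exponent q satisfies 1/p + 1/q = 1.
p = 5, so q = 5/(5 - 1) = 1.25
|y|^q = 6.2625^1.25 = 9.9068
f*(6.2625) = 9.9068 / 1.25 = 7.9255


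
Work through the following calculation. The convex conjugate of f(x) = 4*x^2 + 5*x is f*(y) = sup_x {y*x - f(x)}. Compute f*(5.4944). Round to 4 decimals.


f*(y) = sup_x {y*x - a*x^2 - b*x} = sup_x {(y-b)*x - a*x^2}
FOC: (y - b) - 2a*x = 0 => x* = (y - b)/(2a)
x* = (5.4944 - 5)/(2*4) = 0.0618
f*(5.4944) = (y-b)^2/(4a) = (5.4944 - 5)^2/(4*4)
= 0.2444/16 = 0.0153


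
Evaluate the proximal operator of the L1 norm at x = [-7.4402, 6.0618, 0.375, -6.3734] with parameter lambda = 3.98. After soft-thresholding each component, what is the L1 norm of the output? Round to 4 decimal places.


Soft-thresholding with lambda = 3.98:
prox(-7.4402) = sign(-7.4402)*max(|-7.4402| - 3.98, 0) = -3.4602
prox(6.0618) = sign(6.0618)*max(|6.0618| - 3.98, 0) = 2.0818
prox(0.375) = sign(0.375)*max(|0.375| - 3.98, 0) = 0.0
prox(-6.3734) = sign(-6.3734)*max(|-6.3734| - 3.98, 0) = -2.3934
prox(x) = [-3.4602, 2.0818, 0.0, -2.3934]
||prox(x)||_1 = 3.4602 + 2.0818 + 0.0 + 2.3934 = 7.9354


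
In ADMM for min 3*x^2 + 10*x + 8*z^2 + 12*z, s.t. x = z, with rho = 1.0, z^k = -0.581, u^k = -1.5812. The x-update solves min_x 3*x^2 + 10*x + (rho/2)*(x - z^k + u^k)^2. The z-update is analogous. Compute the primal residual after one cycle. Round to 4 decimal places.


ADMM iteration with rho = 1.0, z^k = -0.581, u^k = -1.5812
Step 1: x-update.
Minimize 3*x^2 + 10*x + (1.0/2)*(x + 0.581 - 1.5812)^2
FOC: (2*3 + 1.0)*x = -10 + 1.0*(-0.581 + 1.5812)
x^{k+1} = -1.2857
Step 2: z-update.
Minimize 8*z^2 + 12*z + (1.0/2)*(-1.2857 - z - 1.5812)^2
FOC: (2*8 + 1.0)*z = -12 + 1.0*(-1.2857 - 1.5812)
z^{k+1} = -0.8745
Step 3: u-update.
u^{k+1} = -1.5812 - 1.2857 + 0.8745 = -1.9924
Step 4: Primal residual = |-1.2857 + 0.8745| = 0.4112


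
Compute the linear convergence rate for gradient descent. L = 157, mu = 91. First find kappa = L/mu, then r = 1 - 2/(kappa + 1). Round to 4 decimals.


Step 1: Compute the condition number.
kappa = L/mu = 157/91 = 1.7253
Step 2: Compute the convergence rate.
r = 1 - 2/(kappa + 1) = 1 - 2*mu/(L + mu) = (L - mu)/(L + mu) = 66/248 = 0.2661


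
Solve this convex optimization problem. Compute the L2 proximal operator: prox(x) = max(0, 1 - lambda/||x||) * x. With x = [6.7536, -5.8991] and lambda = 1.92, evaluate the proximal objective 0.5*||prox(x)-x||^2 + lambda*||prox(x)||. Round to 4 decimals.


Step 1: Compute ||x||.
||x|| = 8.9672
Step 2: Compute scaling factor.
scale = max(0, 1 - 1.92/8.9672) = 0.7859
Step 3: prox(x) = [5.3076, -4.636]
||prox(x)|| = 7.0472
Step 4: Proximal objective.
0.5*||prox-x||^2 = 1.8432
lambda*||prox|| = 13.5306
Total = 15.3738


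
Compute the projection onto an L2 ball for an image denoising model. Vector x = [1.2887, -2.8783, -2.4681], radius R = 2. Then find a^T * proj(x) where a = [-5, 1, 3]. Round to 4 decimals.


Step 1: Compute ||x|| (intermediates to 6 decimals).
||x|| = sqrt(1.2887^2 + (-2.8783)^2 + (-2.4681)^2) = 4.004607
Step 2: Project.
Since ||x|| > R, scale = R/||x|| = 2/4.004607 = 0.499425, proj(x) = scale * x
proj(x) = [0.643609, -1.437495, -1.232631]
Step 3: Dot product.
a^T * proj(x) = -5*0.643609 + 1*(-1.437495) + 3*(-1.232631) = -8.3534


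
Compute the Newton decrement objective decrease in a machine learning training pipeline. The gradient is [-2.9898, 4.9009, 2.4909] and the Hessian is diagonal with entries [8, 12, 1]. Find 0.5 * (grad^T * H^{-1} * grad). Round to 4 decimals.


Step 1: H is diagonal, so H^(-1) * g = [-0.3737, 0.4084, 2.4909].
Step 2: g^T H^(-1) g = sum_i g_i^2 / H_ii
  = (-2.9898)^2/8 + (4.9009)^2/12 + (2.4909)^2/1
  = 1.1174 + 2.0016 + 6.2046 = 9.3235
Step 3: Objective decrease = 0.5 * g^T H^(-1) g = 4.6618


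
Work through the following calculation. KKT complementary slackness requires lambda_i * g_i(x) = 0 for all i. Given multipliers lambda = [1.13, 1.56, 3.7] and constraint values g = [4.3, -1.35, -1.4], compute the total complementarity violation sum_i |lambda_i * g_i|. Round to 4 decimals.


KKT complementary slackness check:
lambda_1 * g_1 = 1.13 * 4.3 = 4.859
lambda_2 * g_2 = 1.56 * -1.35 = -2.106
lambda_3 * g_3 = 3.7 * -1.4 = -5.18
Total violation = 4.859 + 2.106 + 5.18 = 12.145


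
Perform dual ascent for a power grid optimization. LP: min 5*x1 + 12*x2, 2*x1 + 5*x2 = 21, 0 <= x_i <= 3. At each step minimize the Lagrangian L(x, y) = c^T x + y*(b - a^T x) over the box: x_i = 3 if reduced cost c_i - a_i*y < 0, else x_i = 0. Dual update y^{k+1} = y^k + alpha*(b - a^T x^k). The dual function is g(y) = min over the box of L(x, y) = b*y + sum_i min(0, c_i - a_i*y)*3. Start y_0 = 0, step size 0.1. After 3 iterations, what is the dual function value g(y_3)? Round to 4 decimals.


Dual ascent for LP: min 5*x1 + 12*x2, 2*x1 + 5*x2 = 21, 0 <= x_i <= 3
Step 1: y^k = 0.0, reduced costs: (5.0, 12.0)
  x^k = (0.0, 0.0), subgradient = b - a^T x = 21.0
  y^{k+1} = 0.0 + 0.1*21.0 = 2.1
Step 2: y^k = 2.1, reduced costs: (0.8, 1.5)
  x^k = (0.0, 0.0), subgradient = b - a^T x = 21.0
  y^{k+1} = 2.1 + 0.1*21.0 = 4.2
Step 3: y^k = 4.2, reduced costs: (-3.4, -9.0)
  x^k = (3.0, 3.0), subgradient = b - a^T x = 0.0
  y^{k+1} = 4.2 + 0.1*0.0 = 4.2
Dual objective at y_3 = 4.2: reduced costs (-3.4, -9.0), box minimizer x = (3.0, 3.0)
g(y_3) = b*y + (c1 - a1*y)*x1 + (c2 - a2*y)*x2 = 21*4.2 + (-3.4)*3.0 + (-9.0)*3.0 = 88.2 - 10.2 - 27.0 = 51.0


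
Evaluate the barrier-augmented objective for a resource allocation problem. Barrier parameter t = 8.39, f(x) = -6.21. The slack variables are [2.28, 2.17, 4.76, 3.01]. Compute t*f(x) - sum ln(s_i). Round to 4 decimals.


Step 1: Compute log-barrier.
ln values: [0.8242, 0.7747, 1.5602, 1.1019]
phi = -(0.8242 + 0.7747 + 1.5602 + 1.1019) = -4.2611
Step 2: Compute augmented objective.
t*f(x) = 8.39*-6.21 = -52.1019
Total = -52.1019 - 4.2611 = -56.363


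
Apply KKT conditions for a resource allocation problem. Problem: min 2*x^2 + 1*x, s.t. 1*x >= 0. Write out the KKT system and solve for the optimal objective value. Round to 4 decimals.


Step 1: Try lambda = 0 (constraint inactive).
x_unc = -1/(2*2) = -0.25
Check: 1*-0.25 = -0.25 < 0 -- violated!
Step 2: Constraint must be active: 1*x = 0
x* = 0/1 = 0.0
lambda = (2*2*0.0 + 1)/1 = 1.0
Step 3: Compute optimal value.
f(x*) = 2*0.0^2 + 1*0.0 = 0.0


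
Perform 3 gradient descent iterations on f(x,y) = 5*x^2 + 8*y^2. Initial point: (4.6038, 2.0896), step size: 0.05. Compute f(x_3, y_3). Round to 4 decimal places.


Gradient descent on f(x,y) = 5*x^2 + 8*y^2.
Starting point: (4.6038, 2.0896), alpha = 0.05
Step 1: grad_x = 2*5*4.6038 = 46.038, grad_y = 2*8*2.0896 = 33.4336
  x_1 = 4.6038 - 0.05*46.038 = 2.3019
  y_1 = 2.0896 - 0.05*33.4336 = 0.4179
Step 2: grad_x = 2*5*2.3019 = 23.019, grad_y = 2*8*0.4179 = 6.6867
  x_2 = 2.3019 - 0.05*23.019 = 1.151
  y_2 = 0.4179 - 0.05*6.6867 = 0.0836
Step 3: grad_x = 2*5*1.151 = 11.5095, grad_y = 2*8*0.0836 = 1.3373
  x_3 = 1.151 - 0.05*11.5095 = 0.5755
  y_3 = 0.0836 - 0.05*1.3373 = 0.0167
f(0.5755, 0.0167) = 5*0.5755^2 + 8*0.0167^2 = 1.6581


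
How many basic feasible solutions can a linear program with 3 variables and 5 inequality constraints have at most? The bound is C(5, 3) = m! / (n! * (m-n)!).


Each vertex corresponds to some choice of n active constraints out of m, so the number of vertices is at most C(m, n) = m! / (n!(m-n)!).
m = 5, n = 3
Numerator: 5 * 4 * 3
Denominator: 3! = 6
C(5, 3) = 10


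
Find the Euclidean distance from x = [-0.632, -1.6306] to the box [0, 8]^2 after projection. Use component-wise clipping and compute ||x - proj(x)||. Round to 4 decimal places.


Project each component onto [0, 8].
clip(-0.632) = 0.0, clip(-1.6306) = 0.0
Projection = [0.0, 0.0]
Squared diffs: [0.3994, 2.6589]
Distance = sqrt(3.0583) = 1.7488


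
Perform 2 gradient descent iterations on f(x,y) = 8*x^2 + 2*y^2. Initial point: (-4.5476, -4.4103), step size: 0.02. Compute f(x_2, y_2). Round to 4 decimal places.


Gradient descent on f(x,y) = 8*x^2 + 2*y^2.
Starting point: (-4.5476, -4.4103), alpha = 0.02
Step 1: grad_x = 2*8*-4.5476 = -72.7616, grad_y = 2*2*-4.4103 = -17.6412
  x_1 = -4.5476 - 0.02*-72.7616 = -3.0924
  y_1 = -4.4103 - 0.02*-17.6412 = -4.0575
Step 2: grad_x = 2*8*-3.0924 = -49.4779, grad_y = 2*2*-4.0575 = -16.2299
  x_2 = -3.0924 - 0.02*-49.4779 = -2.1028
  y_2 = -4.0575 - 0.02*-16.2299 = -3.7329
f(-2.1028, -3.7329) = 8*(-2.1028)^2 + 2*(-3.7329)^2 = 63.2432


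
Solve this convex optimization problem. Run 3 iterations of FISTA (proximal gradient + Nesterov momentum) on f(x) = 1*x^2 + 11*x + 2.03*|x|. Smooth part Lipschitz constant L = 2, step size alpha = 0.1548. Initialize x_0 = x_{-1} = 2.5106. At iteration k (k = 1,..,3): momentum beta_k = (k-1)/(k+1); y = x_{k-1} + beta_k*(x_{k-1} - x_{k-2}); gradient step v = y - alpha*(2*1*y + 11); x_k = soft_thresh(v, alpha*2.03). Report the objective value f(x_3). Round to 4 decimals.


FISTA on f(x) = 1*x^2 + 11*x + 2.03*|x|
L = 2, alpha = 0.1548
Iteration 1: beta = 0.0, y = 2.5106 + 0.0*(2.5106 - 2.5106) = 2.5106
  grad(y) = 16.0212, v = y - alpha*grad = 0.0305
  prox(v) = soft_thresh(0.0305, 0.3142) = 0.0
Iteration 2: beta = 0.3333, y = 0.0 + 0.3333*(0.0 - 2.5106) = -0.8369
  grad(y) = 9.3263, v = y - alpha*grad = -2.2806
  prox(v) = soft_thresh(-2.2806, 0.3142) = -1.9663
Iteration 3: beta = 0.5, y = -1.9663 + 0.5*(-1.9663 - 0.0) = -2.9495
  grad(y) = 5.101, v = y - alpha*grad = -3.7391
  prox(v) = soft_thresh(-3.7391, 0.3142) = -3.4249
f(x_3) = 1*(-3.4249)^2 + 11*(-3.4249) + 2.03*|-3.4249| = -18.9914


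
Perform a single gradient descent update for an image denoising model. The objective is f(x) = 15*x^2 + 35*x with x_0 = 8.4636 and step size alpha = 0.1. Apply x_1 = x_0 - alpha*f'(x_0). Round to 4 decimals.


We compute the gradient at x_0 and apply the update.
f'(x) = 30*x + 35
f'(8.4636) = 30*8.4636 + 35 = 288.908
x_1 = 8.4636 - 0.1*288.908 = -20.4272


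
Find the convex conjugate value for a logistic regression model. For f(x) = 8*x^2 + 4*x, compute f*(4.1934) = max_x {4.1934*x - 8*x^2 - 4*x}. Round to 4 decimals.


f*(y) = sup_x {y*x - a*x^2 - b*x} = sup_x {(y-b)*x - a*x^2}
FOC: (y - b) - 2a*x = 0 => x* = (y - b)/(2a)
x* = (4.1934 - 4)/(2*8) = 0.0121
f*(4.1934) = (y-b)^2/(4a) = (4.1934 - 4)^2/(4*8)
= 0.0374/32 = 0.0012


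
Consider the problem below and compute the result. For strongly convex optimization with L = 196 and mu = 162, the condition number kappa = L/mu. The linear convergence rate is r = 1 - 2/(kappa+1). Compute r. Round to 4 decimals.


Step 1: Compute the condition number.
kappa = L/mu = 196/162 = 1.2099
Step 2: Compute the convergence rate.
r = 1 - 2/(kappa + 1) = 1 - 2*mu/(L + mu) = (L - mu)/(L + mu) = 34/358 = 0.095


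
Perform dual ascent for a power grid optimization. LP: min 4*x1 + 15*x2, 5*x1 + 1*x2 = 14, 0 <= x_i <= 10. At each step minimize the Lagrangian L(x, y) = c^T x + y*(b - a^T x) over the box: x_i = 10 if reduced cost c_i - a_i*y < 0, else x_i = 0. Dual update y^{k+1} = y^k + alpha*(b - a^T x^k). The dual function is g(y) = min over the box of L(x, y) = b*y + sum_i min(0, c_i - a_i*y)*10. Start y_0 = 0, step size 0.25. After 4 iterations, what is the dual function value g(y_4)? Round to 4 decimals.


Dual ascent for LP: min 4*x1 + 15*x2, 5*x1 + 1*x2 = 14, 0 <= x_i <= 10
Step 1: y^k = 0.0, reduced costs: (4.0, 15.0)
  x^k = (0.0, 0.0), subgradient = b - a^T x = 14.0
  y^{k+1} = 0.0 + 0.25*14.0 = 3.5
Step 2: y^k = 3.5, reduced costs: (-13.5, 11.5)
  x^k = (10.0, 0.0), subgradient = b - a^T x = -36.0
  y^{k+1} = 3.5 + 0.25*-36.0 = -5.5
Step 3: y^k = -5.5, reduced costs: (31.5, 20.5)
  x^k = (0.0, 0.0), subgradient = b - a^T x = 14.0
  y^{k+1} = -5.5 + 0.25*14.0 = -2.0
Step 4: y^k = -2.0, reduced costs: (14.0, 17.0)
  x^k = (0.0, 0.0), subgradient = b - a^T x = 14.0
  y^{k+1} = -2.0 + 0.25*14.0 = 1.5
Dual objective at y_4 = 1.5: reduced costs (-3.5, 13.5), box minimizer x = (10.0, 0.0)
g(y_4) = b*y + (c1 - a1*y)*x1 + (c2 - a2*y)*x2 = 14*1.5 + (-3.5)*10.0 + 13.5*0.0 = 21.0 - 35.0 + 0.0 = -14.0


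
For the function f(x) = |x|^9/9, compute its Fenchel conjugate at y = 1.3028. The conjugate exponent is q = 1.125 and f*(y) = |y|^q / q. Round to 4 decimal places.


The conjugate exponent q satisfies 1/p + 1/q = 1.
p = 9, so q = 9/(9 - 1) = 1.125
|y|^q = 1.3028^1.125 = 1.3466
f*(1.3028) = 1.3466 / 1.125 = 1.197


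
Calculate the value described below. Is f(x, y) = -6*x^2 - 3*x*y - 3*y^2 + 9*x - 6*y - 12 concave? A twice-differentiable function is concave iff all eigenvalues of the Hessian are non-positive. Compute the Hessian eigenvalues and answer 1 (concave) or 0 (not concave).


The Hessian of f(x,y) = -6*x^2 - 3*x*y - 3*y^2 + 9*x - 6*y - 12 is:
H = [[-12, -3], [-3, -6]]
Trace = -12 - 6 = -18
Determinant = -12*-6 - (-3)^2 = 63
Discriminant = (-18)^2 - 4*63 = 72.0
Eigenvalues: lambda_1 = -13.2426, lambda_2 = -4.7574
The function is concave.

1


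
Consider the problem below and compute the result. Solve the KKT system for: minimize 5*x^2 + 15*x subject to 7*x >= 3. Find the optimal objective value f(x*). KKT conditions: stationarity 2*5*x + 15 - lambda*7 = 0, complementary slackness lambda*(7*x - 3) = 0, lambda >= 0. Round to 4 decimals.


Step 1: Try lambda = 0 (constraint inactive).
x_unc = -15/(2*5) = -1.5
Check: 7*-1.5 = -10.5 < 3 -- violated!
Step 2: Constraint must be active: 7*x = 3
x* = 3/7 = 0.4286 (rounded; the exact value 3/7 is used below)
lambda = (2*5*(3/7) + 15)/7 = 2.7551
Step 3: Compute optimal value.
f(x*) = 5*(3/7)^2 + 15*(3/7) = 7.3469


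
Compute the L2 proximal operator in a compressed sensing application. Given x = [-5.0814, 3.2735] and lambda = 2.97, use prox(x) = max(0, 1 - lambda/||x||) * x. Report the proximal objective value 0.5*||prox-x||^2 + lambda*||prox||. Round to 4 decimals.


Step 1: Compute ||x||.
||x|| = 6.0445
Step 2: Compute scaling factor.
scale = max(0, 1 - 2.97/6.0445) = 0.5086
Step 3: prox(x) = [-2.5846, 1.6651]
||prox(x)|| = 3.0745
Step 4: Proximal objective.
0.5*||prox-x||^2 = 4.4105
lambda*||prox|| = 9.1313
Total = 13.5418


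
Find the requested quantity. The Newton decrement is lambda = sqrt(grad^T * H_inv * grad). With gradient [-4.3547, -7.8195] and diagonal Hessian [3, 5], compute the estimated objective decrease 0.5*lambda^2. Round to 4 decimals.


Step 1: H is diagonal, so H^(-1) * g = [-1.4516, -1.5639].
Step 2: g^T H^(-1) g = sum_i g_i^2 / H_ii
  = (-4.3547)^2/3 + (-7.8195)^2/5
  = 6.3211 + 12.2289 = 18.5501
Step 3: Objective decrease = 0.5 * g^T H^(-1) g = 9.275


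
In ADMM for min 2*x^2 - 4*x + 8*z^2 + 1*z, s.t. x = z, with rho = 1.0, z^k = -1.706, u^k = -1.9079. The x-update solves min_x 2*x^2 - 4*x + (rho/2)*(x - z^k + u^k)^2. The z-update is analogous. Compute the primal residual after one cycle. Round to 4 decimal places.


ADMM iteration with rho = 1.0, z^k = -1.706, u^k = -1.9079
Step 1: x-update.
Minimize 2*x^2 - 4*x + (1.0/2)*(x + 1.706 - 1.9079)^2
FOC: (2*2 + 1.0)*x = 4 + 1.0*(-1.706 + 1.9079)
x^{k+1} = 0.8404
Step 2: z-update.
Minimize 8*z^2 + 1*z + (1.0/2)*(0.8404 - z - 1.9079)^2
FOC: (2*8 + 1.0)*z = -1 + 1.0*(0.8404 - 1.9079)
z^{k+1} = -0.1216
Step 3: u-update.
u^{k+1} = -1.9079 + 0.8404 + 0.1216 = -0.9459
Step 4: Primal residual = |0.8404 + 0.1216| = 0.962


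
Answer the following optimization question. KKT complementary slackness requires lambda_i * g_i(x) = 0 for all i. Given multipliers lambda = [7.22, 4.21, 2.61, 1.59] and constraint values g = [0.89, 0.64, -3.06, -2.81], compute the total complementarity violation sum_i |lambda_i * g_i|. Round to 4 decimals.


KKT complementary slackness check:
lambda_1 * g_1 = 7.22 * 0.89 = 6.4258
lambda_2 * g_2 = 4.21 * 0.64 = 2.6944
lambda_3 * g_3 = 2.61 * -3.06 = -7.9866
lambda_4 * g_4 = 1.59 * -2.81 = -4.4679
Total violation = 6.4258 + 2.6944 + 7.9866 + 4.4679 = 21.5747


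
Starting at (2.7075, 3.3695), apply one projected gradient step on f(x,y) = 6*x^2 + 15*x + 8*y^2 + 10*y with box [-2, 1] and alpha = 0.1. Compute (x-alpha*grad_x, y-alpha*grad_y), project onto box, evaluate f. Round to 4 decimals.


Step 1: Compute gradient at (2.7075, 3.3695).
grad_x = 2*6*2.7075 + 15 = 47.49
grad_y = 2*8*3.3695 + 10 = 63.912
Step 2: Gradient step.
x_raw = 2.7075 - 0.1*47.49 = -2.0415
y_raw = 3.3695 - 0.1*63.912 = -3.0217
Step 3: Project onto [-2, 1].
x_proj = clip(-2.0415) = -2.0
y_proj = clip(-3.0217) = -2.0
Step 4: Evaluate f.
f(-2.0, -2.0) = 6.0


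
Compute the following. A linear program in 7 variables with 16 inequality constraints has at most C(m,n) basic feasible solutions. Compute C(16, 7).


Each vertex corresponds to some choice of n active constraints out of m, so the number of vertices is at most C(m, n) = m! / (n!(m-n)!).
m = 16, n = 7
Numerator: 16 * 15 * 14 * 13 * 12 * 11 * 10
Denominator: 7! = 5040
C(16, 7) = 11440


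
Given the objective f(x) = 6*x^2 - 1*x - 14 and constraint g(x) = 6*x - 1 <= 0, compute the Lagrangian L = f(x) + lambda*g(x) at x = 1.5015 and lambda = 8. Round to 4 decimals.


Step 1: Evaluate f(x).
f(1.5015) = 6*1.5015^2 - 1*1.5015 - 14 = -1.9745
Step 2: Evaluate g(x).
g(1.5015) = 6*1.5015 - 1 = 8.009
Step 3: Compute Lagrangian.
L = -1.9745 + 8*8.009 = 62.0975


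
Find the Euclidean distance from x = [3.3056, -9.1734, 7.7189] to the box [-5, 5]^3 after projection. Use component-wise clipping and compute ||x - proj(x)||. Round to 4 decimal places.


Project each component onto [-5, 5].
clip(3.3056) = 3.3056, clip(-9.1734) = -5.0, clip(7.7189) = 5.0
Projection = [3.3056, -5.0, 5.0]
Squared diffs: [0.0, 17.4173, 7.3924]
Distance = sqrt(24.8097) = 4.9809


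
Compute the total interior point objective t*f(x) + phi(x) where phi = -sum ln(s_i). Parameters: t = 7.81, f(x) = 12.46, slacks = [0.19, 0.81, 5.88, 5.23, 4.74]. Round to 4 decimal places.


Step 1: Compute log-barrier.
ln values: [-1.6607, -0.2107, 1.7716, 1.6544, 1.556]
phi = -(-1.6607 - 0.2107 + 1.7716 + 1.6544 + 1.556) = -3.1106
Step 2: Compute augmented objective.
t*f(x) = 7.81*12.46 = 97.3126
Total = 97.3126 - 3.1106 = 94.202


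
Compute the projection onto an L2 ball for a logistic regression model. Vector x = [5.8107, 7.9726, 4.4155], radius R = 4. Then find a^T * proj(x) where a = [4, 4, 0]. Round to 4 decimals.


Step 1: Compute ||x|| (intermediates to 6 decimals).
||x|| = sqrt(5.8107^2 + 7.9726^2 + 4.4155^2) = 10.808479
Step 2: Project.
Since ||x|| > R, scale = R/||x|| = 4/10.808479 = 0.37008, proj(x) = scale * x
proj(x) = [2.150424, 2.9505, 1.634088]
Step 3: Dot product.
a^T * proj(x) = 4*2.150424 + 4*2.9505 + 0*1.634088 = 20.4037


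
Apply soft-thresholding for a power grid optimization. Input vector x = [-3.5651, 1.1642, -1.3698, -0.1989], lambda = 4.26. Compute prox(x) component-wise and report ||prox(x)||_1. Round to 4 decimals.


Soft-thresholding with lambda = 4.26:
prox(-3.5651) = sign(-3.5651)*max(|-3.5651| - 4.26, 0) = 0.0
prox(1.1642) = sign(1.1642)*max(|1.1642| - 4.26, 0) = 0.0
prox(-1.3698) = sign(-1.3698)*max(|-1.3698| - 4.26, 0) = 0.0
prox(-0.1989) = sign(-0.1989)*max(|-0.1989| - 4.26, 0) = 0.0
prox(x) = [0.0, 0.0, 0.0, 0.0]
||prox(x)||_1 = 0.0 + 0.0 + 0.0 + 0.0 = 0.0


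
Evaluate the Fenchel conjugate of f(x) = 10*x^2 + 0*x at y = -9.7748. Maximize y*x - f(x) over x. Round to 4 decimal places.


f*(y) = sup_x {y*x - a*x^2 - b*x} = sup_x {(y-b)*x - a*x^2}
FOC: (y - b) - 2a*x = 0 => x* = (y - b)/(2a)
x* = (-9.7748 - 0)/(2*10) = -0.4887
f*(-9.7748) = (y-b)^2/(4a) = (-9.7748 - 0)^2/(4*10)
= 95.5467/40 = 2.3887


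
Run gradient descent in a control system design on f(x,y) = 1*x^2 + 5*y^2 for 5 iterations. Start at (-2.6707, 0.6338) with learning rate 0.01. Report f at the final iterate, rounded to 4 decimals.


Gradient descent on f(x,y) = 1*x^2 + 5*y^2.
Starting point: (-2.6707, 0.6338), alpha = 0.01
Step 1: grad_x = 2*1*-2.6707 = -5.3414, grad_y = 2*5*0.6338 = 6.338
  x_1 = -2.6707 - 0.01*-5.3414 = -2.6173
  y_1 = 0.6338 - 0.01*6.338 = 0.5704
Step 2: grad_x = 2*1*-2.6173 = -5.2346, grad_y = 2*5*0.5704 = 5.7042
  x_2 = -2.6173 - 0.01*-5.2346 = -2.5649
  y_2 = 0.5704 - 0.01*5.7042 = 0.5134
Step 3: grad_x = 2*1*-2.5649 = -5.1299, grad_y = 2*5*0.5134 = 5.1338
  x_3 = -2.5649 - 0.01*-5.1299 = -2.5136
  y_3 = 0.5134 - 0.01*5.1338 = 0.462
Step 4: grad_x = 2*1*-2.5136 = -5.0273, grad_y = 2*5*0.462 = 4.6204
  x_4 = -2.5136 - 0.01*-5.0273 = -2.4634
  y_4 = 0.462 - 0.01*4.6204 = 0.4158
Step 5: grad_x = 2*1*-2.4634 = -4.9267, grad_y = 2*5*0.4158 = 4.1584
  x_5 = -2.4634 - 0.01*-4.9267 = -2.4141
  y_5 = 0.4158 - 0.01*4.1584 = 0.3743
f(-2.4141, 0.3743) = 1*(-2.4141)^2 + 5*0.3743^2 = 6.5282


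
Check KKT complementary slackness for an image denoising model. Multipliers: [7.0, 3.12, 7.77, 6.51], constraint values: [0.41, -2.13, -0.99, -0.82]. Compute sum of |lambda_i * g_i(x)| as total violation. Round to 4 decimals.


KKT complementary slackness check:
lambda_1 * g_1 = 7.0 * 0.41 = 2.87
lambda_2 * g_2 = 3.12 * -2.13 = -6.6456
lambda_3 * g_3 = 7.77 * -0.99 = -7.6923
lambda_4 * g_4 = 6.51 * -0.82 = -5.3382
Total violation = 2.87 + 6.6456 + 7.6923 + 5.3382 = 22.5461


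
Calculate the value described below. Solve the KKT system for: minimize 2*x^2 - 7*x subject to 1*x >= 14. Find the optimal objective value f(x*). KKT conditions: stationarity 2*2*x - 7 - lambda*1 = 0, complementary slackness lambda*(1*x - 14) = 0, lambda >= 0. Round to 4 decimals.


Step 1: Try lambda = 0 (constraint inactive).
x_unc = 7/(2*2) = 1.75
Check: 1*1.75 = 1.75 < 14 -- violated!
Step 2: Constraint must be active: 1*x = 14
x* = 14/1 = 14.0
lambda = (2*2*14.0 - 7)/1 = 49.0
Step 3: Compute optimal value.
f(x*) = 2*14.0^2 - 7*14.0 = 294.0


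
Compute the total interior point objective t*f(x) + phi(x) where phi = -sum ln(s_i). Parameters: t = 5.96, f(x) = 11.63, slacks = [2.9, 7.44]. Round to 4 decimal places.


Step 1: Compute log-barrier.
ln values: [1.0647, 2.0069]
phi = -(1.0647 + 2.0069) = -3.0716
Step 2: Compute augmented objective.
t*f(x) = 5.96*11.63 = 69.3148
Total = 69.3148 - 3.0716 = 66.2432


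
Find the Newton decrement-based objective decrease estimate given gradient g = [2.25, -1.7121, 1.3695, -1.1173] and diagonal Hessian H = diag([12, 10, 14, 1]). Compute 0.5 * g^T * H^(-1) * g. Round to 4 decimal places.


Step 1: H is diagonal, so H^(-1) * g = [0.1875, -0.1712, 0.0978, -1.1173].
Step 2: g^T H^(-1) g = sum_i g_i^2 / H_ii
  = (2.25)^2/12 + (-1.7121)^2/10 + (1.3695)^2/14 + (-1.1173)^2/1
  = 0.4219 + 0.2931 + 0.134 + 1.2484 = 2.0973
Step 3: Objective decrease = 0.5 * g^T H^(-1) g = 1.0487


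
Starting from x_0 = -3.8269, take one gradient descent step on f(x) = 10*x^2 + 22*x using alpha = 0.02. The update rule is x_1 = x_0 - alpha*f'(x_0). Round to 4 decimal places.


We compute the gradient at x_0 and apply the update.
f'(x) = 20*x + 22
f'(-3.8269) = 20*-3.8269 + 22 = -54.538
x_1 = -3.8269 - 0.02*-54.538 = -2.7361


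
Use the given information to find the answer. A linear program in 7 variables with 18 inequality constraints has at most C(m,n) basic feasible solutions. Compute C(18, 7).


Each vertex corresponds to some choice of n active constraints out of m, so the number of vertices is at most C(m, n) = m! / (n!(m-n)!).
m = 18, n = 7
Numerator: 18 * 17 * 16 * 15 * 14 * 13 * 12
Denominator: 7! = 5040
C(18, 7) = 31824


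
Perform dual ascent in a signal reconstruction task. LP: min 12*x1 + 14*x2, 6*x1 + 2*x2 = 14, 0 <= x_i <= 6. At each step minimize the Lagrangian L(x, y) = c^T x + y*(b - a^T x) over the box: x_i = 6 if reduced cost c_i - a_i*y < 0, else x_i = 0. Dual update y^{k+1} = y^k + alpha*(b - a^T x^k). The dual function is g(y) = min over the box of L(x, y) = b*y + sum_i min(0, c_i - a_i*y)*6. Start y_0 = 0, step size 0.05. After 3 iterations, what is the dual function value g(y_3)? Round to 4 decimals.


Dual ascent for LP: min 12*x1 + 14*x2, 6*x1 + 2*x2 = 14, 0 <= x_i <= 6
Step 1: y^k = 0.0, reduced costs: (12.0, 14.0)
  x^k = (0.0, 0.0), subgradient = b - a^T x = 14.0
  y^{k+1} = 0.0 + 0.05*14.0 = 0.7
Step 2: y^k = 0.7, reduced costs: (7.8, 12.6)
  x^k = (0.0, 0.0), subgradient = b - a^T x = 14.0
  y^{k+1} = 0.7 + 0.05*14.0 = 1.4
Step 3: y^k = 1.4, reduced costs: (3.6, 11.2)
  x^k = (0.0, 0.0), subgradient = b - a^T x = 14.0
  y^{k+1} = 1.4 + 0.05*14.0 = 2.1
Dual objective at y_3 = 2.1: reduced costs (-0.6, 9.8), box minimizer x = (6.0, 0.0)
g(y_3) = b*y + (c1 - a1*y)*x1 + (c2 - a2*y)*x2 = 14*2.1 + (-0.6)*6.0 + 9.8*0.0 = 29.4 - 3.6 + 0.0 = 25.8


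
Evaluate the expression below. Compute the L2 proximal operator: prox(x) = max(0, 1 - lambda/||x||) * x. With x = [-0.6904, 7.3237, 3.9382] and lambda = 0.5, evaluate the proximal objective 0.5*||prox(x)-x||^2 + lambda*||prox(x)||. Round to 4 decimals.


Step 1: Compute ||x||.
||x|| = 8.344
Step 2: Compute scaling factor.
scale = max(0, 1 - 0.5/8.344) = 0.9401
Step 3: prox(x) = [-0.649, 6.8848, 3.7022]
||prox(x)|| = 7.844
Step 4: Proximal objective.
0.5*||prox-x||^2 = 0.125
lambda*||prox|| = 3.922
Total = 4.047


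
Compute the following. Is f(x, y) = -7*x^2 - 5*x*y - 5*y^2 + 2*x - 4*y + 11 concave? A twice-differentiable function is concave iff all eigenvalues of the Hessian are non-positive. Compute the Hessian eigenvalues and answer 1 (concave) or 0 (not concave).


The Hessian of f(x,y) = -7*x^2 - 5*x*y - 5*y^2 + 2*x - 4*y + 11 is:
H = [[-14, -5], [-5, -10]]
Trace = -14 - 10 = -24
Determinant = -14*-10 - (-5)^2 = 115
Discriminant = (-24)^2 - 4*115 = 116.0
Eigenvalues: lambda_1 = -17.3852, lambda_2 = -6.6148
The function is concave.

1


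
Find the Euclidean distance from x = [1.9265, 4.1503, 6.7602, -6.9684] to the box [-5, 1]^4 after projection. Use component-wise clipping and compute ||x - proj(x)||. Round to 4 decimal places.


Project each component onto [-5, 1].
clip(1.9265) = 1.0, clip(4.1503) = 1.0, clip(6.7602) = 1.0, clip(-6.9684) = -5.0
Projection = [1.0, 1.0, 1.0, -5.0]
Squared diffs: [0.8584, 9.9244, 33.1799, 3.8746]
Distance = sqrt(47.8373) = 6.9165


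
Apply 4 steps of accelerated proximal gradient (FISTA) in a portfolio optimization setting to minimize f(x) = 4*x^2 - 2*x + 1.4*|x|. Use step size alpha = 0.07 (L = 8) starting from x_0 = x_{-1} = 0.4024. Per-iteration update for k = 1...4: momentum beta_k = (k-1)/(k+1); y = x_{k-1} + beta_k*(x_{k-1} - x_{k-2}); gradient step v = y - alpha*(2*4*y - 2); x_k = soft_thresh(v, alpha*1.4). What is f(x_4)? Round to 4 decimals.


FISTA on f(x) = 4*x^2 - 2*x + 1.4*|x|
L = 8, alpha = 0.07
Iteration 1: beta = 0.0, y = 0.4024 + 0.0*(0.4024 - 0.4024) = 0.4024
  grad(y) = 1.2192, v = y - alpha*grad = 0.3171
  prox(v) = soft_thresh(0.3171, 0.098) = 0.2191
Iteration 2: beta = 0.3333, y = 0.2191 + 0.3333*(0.2191 - 0.4024) = 0.1579
  grad(y) = -0.7365, v = y - alpha*grad = 0.2095
  prox(v) = soft_thresh(0.2095, 0.098) = 0.1115
Iteration 3: beta = 0.5, y = 0.1115 + 0.5*(0.1115 - 0.2191) = 0.0577
  grad(y) = -1.5383, v = y - alpha*grad = 0.1654
  prox(v) = soft_thresh(0.1654, 0.098) = 0.0674
Iteration 4: beta = 0.6, y = 0.0674 + 0.6*(0.0674 - 0.1115) = 0.0409
  grad(y) = -1.6725, v = y - alpha*grad = 0.158
  prox(v) = soft_thresh(0.158, 0.098) = 0.06
f(x_4) = 4*0.06^2 - 2*0.06 + 1.4*|0.06| = -0.0216


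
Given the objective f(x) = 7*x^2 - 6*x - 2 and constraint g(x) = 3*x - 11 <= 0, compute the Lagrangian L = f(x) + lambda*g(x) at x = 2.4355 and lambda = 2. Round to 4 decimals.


Step 1: Evaluate f(x).
f(2.4355) = 7*2.4355^2 - 6*2.4355 - 2 = 24.9086
Step 2: Evaluate g(x).
g(2.4355) = 3*2.4355 - 11 = -3.6935
Step 3: Compute Lagrangian.
L = 24.9086 + 2*-3.6935 = 17.5216


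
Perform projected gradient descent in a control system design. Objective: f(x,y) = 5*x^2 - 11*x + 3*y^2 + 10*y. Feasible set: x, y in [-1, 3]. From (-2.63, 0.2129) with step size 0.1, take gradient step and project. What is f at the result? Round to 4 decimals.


Step 1: Compute gradient at (-2.63, 0.2129).
grad_x = 2*5*-2.63 - 11 = -37.3
grad_y = 2*3*0.2129 + 10 = 11.2774
Step 2: Gradient step.
x_raw = -2.63 - 0.1*-37.3 = 1.1
y_raw = 0.2129 - 0.1*11.2774 = -0.9148
Step 3: Project onto [-1, 3].
x_proj = clip(1.1) = 1.1
y_proj = clip(-0.9148) = -0.9148
Step 4: Evaluate f.
f(1.1, -0.9148) = -12.6876


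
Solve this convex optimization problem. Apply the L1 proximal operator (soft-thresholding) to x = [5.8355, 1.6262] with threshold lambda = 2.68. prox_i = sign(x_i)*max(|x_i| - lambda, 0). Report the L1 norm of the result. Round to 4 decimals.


Soft-thresholding with lambda = 2.68:
prox(5.8355) = sign(5.8355)*max(|5.8355| - 2.68, 0) = 3.1555
prox(1.6262) = sign(1.6262)*max(|1.6262| - 2.68, 0) = 0.0
prox(x) = [3.1555, 0.0]
||prox(x)||_1 = 3.1555 + 0.0 = 3.1555


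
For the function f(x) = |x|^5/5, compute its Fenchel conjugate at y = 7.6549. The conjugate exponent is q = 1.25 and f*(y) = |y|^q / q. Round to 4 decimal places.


The conjugate exponent q satisfies 1/p + 1/q = 1.
p = 5, so q = 5/(5 - 1) = 1.25
|y|^q = 7.6549^1.25 = 12.7328
f*(7.6549) = 12.7328 / 1.25 = 10.1863


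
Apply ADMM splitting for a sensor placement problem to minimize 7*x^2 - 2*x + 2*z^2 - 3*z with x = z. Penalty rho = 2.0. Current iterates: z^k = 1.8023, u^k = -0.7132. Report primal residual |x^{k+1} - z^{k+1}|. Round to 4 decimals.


ADMM iteration with rho = 2.0, z^k = 1.8023, u^k = -0.7132
Step 1: x-update.
Minimize 7*x^2 - 2*x + (2.0/2)*(x - 1.8023 - 0.7132)^2
FOC: (2*7 + 2.0)*x = 2 + 2.0*(1.8023 + 0.7132)
x^{k+1} = 0.4394
Step 2: z-update.
Minimize 2*z^2 - 3*z + (2.0/2)*(0.4394 - z - 0.7132)^2
FOC: (2*2 + 2.0)*z = 3 + 2.0*(0.4394 - 0.7132)
z^{k+1} = 0.4087
Step 3: u-update.
u^{k+1} = -0.7132 + 0.4394 - 0.4087 = -0.6825
Step 4: Primal residual = |0.4394 - 0.4087| = 0.0307


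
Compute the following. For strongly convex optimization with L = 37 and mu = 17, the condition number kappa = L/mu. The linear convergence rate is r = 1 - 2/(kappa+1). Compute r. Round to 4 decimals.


Step 1: Compute the condition number.
kappa = L/mu = 37/17 = 2.1765
Step 2: Compute the convergence rate.
r = 1 - 2/(kappa + 1) = 1 - 2*mu/(L + mu) = (L - mu)/(L + mu) = 20/54 = 0.3704


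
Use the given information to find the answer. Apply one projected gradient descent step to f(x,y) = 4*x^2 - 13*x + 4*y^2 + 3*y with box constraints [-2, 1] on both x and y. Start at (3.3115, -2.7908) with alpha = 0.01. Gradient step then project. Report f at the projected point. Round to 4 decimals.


Step 1: Compute gradient at (3.3115, -2.7908).
grad_x = 2*4*3.3115 - 13 = 13.492
grad_y = 2*4*-2.7908 + 3 = -19.3264
Step 2: Gradient step.
x_raw = 3.3115 - 0.01*13.492 = 3.1766
y_raw = -2.7908 - 0.01*-19.3264 = -2.5975
Step 3: Project onto [-2, 1].
x_proj = clip(3.1766) = 1.0
y_proj = clip(-2.5975) = -2.0
Step 4: Evaluate f.
f(1.0, -2.0) = 1.0


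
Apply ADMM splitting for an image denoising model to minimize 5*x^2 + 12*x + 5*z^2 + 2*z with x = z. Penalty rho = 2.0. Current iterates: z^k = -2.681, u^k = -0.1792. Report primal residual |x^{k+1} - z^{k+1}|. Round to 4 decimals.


ADMM iteration with rho = 2.0, z^k = -2.681, u^k = -0.1792
Step 1: x-update.
Minimize 5*x^2 + 12*x + (2.0/2)*(x + 2.681 - 0.1792)^2
FOC: (2*5 + 2.0)*x = -12 + 2.0*(-2.681 + 0.1792)
x^{k+1} = -1.417
Step 2: z-update.
Minimize 5*z^2 + 2*z + (2.0/2)*(-1.417 - z - 0.1792)^2
FOC: (2*5 + 2.0)*z = -2 + 2.0*(-1.417 - 0.1792)
z^{k+1} = -0.4327
Step 3: u-update.
u^{k+1} = -0.1792 - 1.417 + 0.4327 = -1.1635
Step 4: Primal residual = |-1.417 + 0.4327| = 0.9843


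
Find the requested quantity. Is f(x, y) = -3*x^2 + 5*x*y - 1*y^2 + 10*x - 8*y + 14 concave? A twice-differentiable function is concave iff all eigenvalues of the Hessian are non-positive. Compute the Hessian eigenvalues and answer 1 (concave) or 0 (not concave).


The Hessian of f(x,y) = -3*x^2 + 5*x*y - 1*y^2 + 10*x - 8*y + 14 is:
H = [[-6, 5], [5, -2]]
Trace = -6 - 2 = -8
Determinant = -6*-2 - (5)^2 = -13
Discriminant = (-8)^2 - 4*-13 = 116.0
Eigenvalues: lambda_1 = -9.3852, lambda_2 = 1.3852
The function is not concave.

0


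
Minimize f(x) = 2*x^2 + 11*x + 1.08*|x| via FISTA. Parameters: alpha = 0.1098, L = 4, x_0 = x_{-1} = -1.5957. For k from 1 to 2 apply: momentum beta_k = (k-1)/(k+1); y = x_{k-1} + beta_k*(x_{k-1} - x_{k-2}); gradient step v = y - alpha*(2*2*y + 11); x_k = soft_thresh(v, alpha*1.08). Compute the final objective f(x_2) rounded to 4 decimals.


FISTA on f(x) = 2*x^2 + 11*x + 1.08*|x|
L = 4, alpha = 0.1098
Iteration 1: beta = 0.0, y = -1.5957 + 0.0*(-1.5957 + 1.5957) = -1.5957
  grad(y) = 4.6172, v = y - alpha*grad = -2.1027
  prox(v) = soft_thresh(-2.1027, 0.1186) = -1.9841
Iteration 2: beta = 0.3333, y = -1.9841 + 0.3333*(-1.9841 + 1.5957) = -2.1135
  grad(y) = 2.5458, v = y - alpha*grad = -2.3931
  prox(v) = soft_thresh(-2.3931, 0.1186) = -2.2745
f(x_2) = 2*(-2.2745)^2 + 11*(-2.2745) + 1.08*|-2.2745| = -12.2163


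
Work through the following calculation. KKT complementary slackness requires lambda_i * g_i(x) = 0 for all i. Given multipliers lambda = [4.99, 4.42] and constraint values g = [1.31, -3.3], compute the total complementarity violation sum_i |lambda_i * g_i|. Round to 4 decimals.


KKT complementary slackness check:
lambda_1 * g_1 = 4.99 * 1.31 = 6.5369
lambda_2 * g_2 = 4.42 * -3.3 = -14.586
Total violation = 6.5369 + 14.586 = 21.1229


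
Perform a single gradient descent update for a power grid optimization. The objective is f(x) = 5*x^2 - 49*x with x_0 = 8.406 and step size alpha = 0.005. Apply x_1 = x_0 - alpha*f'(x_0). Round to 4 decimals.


We compute the gradient at x_0 and apply the update.
f'(x) = 10*x - 49
f'(8.406) = 10*8.406 - 49 = 35.06
x_1 = 8.406 - 0.005*35.06 = 8.2307


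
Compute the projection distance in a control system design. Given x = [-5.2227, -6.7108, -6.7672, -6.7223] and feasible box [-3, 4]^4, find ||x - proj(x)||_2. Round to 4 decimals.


Project each component onto [-3, 4].
clip(-5.2227) = -3.0, clip(-6.7108) = -3.0, clip(-6.7672) = -3.0, clip(-6.7223) = -3.0
Projection = [-3.0, -3.0, -3.0, -3.0]
Squared diffs: [4.9404, 13.77, 14.1918, 13.8555]
Distance = sqrt(46.7577) = 6.838


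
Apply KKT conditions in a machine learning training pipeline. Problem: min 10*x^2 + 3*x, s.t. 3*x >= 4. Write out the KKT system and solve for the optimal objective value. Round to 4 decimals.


Step 1: Try lambda = 0 (constraint inactive).
x_unc = -3/(2*10) = -0.15
Check: 3*-0.15 = -0.45 < 4 -- violated!
Step 2: Constraint must be active: 3*x = 4
x* = 4/3 = 1.3333 (rounded; the exact value 4/3 is used below)
lambda = (2*10*(4/3) + 3)/3 = 9.8889
Step 3: Compute optimal value.
f(x*) = 10*(4/3)^2 + 3*(4/3) = 21.7778


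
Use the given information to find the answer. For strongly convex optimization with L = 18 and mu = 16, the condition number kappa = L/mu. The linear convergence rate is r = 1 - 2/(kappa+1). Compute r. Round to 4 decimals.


Step 1: Compute the condition number.
kappa = L/mu = 18/16 = 1.125
Step 2: Compute the convergence rate.
r = 1 - 2/(kappa + 1) = 1 - 2*mu/(L + mu) = (L - mu)/(L + mu) = 2/34 = 0.0588


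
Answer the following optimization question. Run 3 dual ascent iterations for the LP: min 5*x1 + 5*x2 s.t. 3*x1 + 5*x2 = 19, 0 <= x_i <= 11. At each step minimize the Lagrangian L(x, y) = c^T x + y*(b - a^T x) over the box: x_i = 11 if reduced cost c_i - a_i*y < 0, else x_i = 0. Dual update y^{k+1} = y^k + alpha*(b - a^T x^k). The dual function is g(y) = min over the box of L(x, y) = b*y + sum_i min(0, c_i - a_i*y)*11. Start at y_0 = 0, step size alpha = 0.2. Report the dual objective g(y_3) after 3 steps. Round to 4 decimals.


Dual ascent for LP: min 5*x1 + 5*x2, 3*x1 + 5*x2 = 19, 0 <= x_i <= 11
Step 1: y^k = 0.0, reduced costs: (5.0, 5.0)
  x^k = (0.0, 0.0), subgradient = b - a^T x = 19.0
  y^{k+1} = 0.0 + 0.2*19.0 = 3.8
Step 2: y^k = 3.8, reduced costs: (-6.4, -14.0)
  x^k = (11.0, 11.0), subgradient = b - a^T x = -69.0
  y^{k+1} = 3.8 + 0.2*-69.0 = -10.0
Step 3: y^k = -10.0, reduced costs: (35.0, 55.0)
  x^k = (0.0, 0.0), subgradient = b - a^T x = 19.0
  y^{k+1} = -10.0 + 0.2*19.0 = -6.2
Dual objective at y_3 = -6.2: reduced costs (23.6, 36.0), box minimizer x = (0.0, 0.0)
g(y_3) = b*y + (c1 - a1*y)*x1 + (c2 - a2*y)*x2 = 19*(-6.2) + 23.6*0.0 + 36.0*0.0 = -117.8 + 0.0 + 0.0 = -117.8


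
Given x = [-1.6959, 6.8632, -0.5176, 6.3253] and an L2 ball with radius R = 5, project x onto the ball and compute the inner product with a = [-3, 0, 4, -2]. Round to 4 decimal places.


Step 1: Compute ||x|| (intermediates to 6 decimals).
||x|| = sqrt((-1.6959)^2 + 6.8632^2 + (-0.5176)^2 + 6.3253^2) = 9.500364
Step 2: Project.
Since ||x|| > R, scale = R/||x|| = 5/9.500364 = 0.526296, proj(x) = scale * x
proj(x) = [-0.892545, 3.612075, -0.272411, 3.32898]
Step 3: Dot product.
a^T * proj(x) = -3*(-0.892545) + 0*3.612075 + 4*(-0.272411) - 2*3.32898 = -5.07


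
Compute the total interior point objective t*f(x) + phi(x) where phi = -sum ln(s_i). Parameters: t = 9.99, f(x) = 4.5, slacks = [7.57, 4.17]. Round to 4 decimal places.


Step 1: Compute log-barrier.
ln values: [2.0242, 1.4279]
phi = -(2.0242 + 1.4279) = -3.4521
Step 2: Compute augmented objective.
t*f(x) = 9.99*4.5 = 44.955
Total = 44.955 - 3.4521 = 41.5029


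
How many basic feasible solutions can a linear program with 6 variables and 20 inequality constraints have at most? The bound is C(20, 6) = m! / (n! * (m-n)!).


Each vertex corresponds to some choice of n active constraints out of m, so the number of vertices is at most C(m, n) = m! / (n!(m-n)!).
m = 20, n = 6
Numerator: 20 * 19 * 18 * 17 * 16 * 15
Denominator: 6! = 720
C(20, 6) = 38760


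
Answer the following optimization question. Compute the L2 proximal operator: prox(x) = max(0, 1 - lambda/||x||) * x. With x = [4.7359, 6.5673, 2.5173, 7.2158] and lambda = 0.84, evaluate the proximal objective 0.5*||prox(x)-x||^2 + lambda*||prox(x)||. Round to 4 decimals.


Step 1: Compute ||x||.
||x|| = 11.1339
Step 2: Compute scaling factor.
scale = max(0, 1 - 0.84/11.1339) = 0.9246
Step 3: prox(x) = [4.3786, 6.0718, 2.3274, 6.6714]
||prox(x)|| = 10.2939
Step 4: Proximal objective.
0.5*||prox-x||^2 = 0.3528
lambda*||prox|| = 8.6469
Total = 8.9996


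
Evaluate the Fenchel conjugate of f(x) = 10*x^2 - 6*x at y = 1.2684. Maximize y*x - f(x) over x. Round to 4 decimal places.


f*(y) = sup_x {y*x - a*x^2 - b*x} = sup_x {(y-b)*x - a*x^2}
FOC: (y - b) - 2a*x = 0 => x* = (y - b)/(2a)
x* = (1.2684 + 6)/(2*10) = 0.3634
f*(1.2684) = (y-b)^2/(4a) = (1.2684 + 6)^2/(4*10)
= 52.8296/40 = 1.3207
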